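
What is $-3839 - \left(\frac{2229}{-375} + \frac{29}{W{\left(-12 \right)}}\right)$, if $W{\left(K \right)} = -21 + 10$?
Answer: $- \frac{5266827}{1375} \approx -3830.4$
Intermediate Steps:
$W{\left(K \right)} = -11$
$-3839 - \left(\frac{2229}{-375} + \frac{29}{W{\left(-12 \right)}}\right) = -3839 - \left(\frac{2229}{-375} + \frac{29}{-11}\right) = -3839 - \left(2229 \left(- \frac{1}{375}\right) + 29 \left(- \frac{1}{11}\right)\right) = -3839 - \left(- \frac{743}{125} - \frac{29}{11}\right) = -3839 - - \frac{11798}{1375} = -3839 + \frac{11798}{1375} = - \frac{5266827}{1375}$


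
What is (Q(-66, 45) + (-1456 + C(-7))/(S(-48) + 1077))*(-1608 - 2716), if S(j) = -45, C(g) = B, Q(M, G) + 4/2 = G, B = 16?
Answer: -7735636/43 ≈ -1.7990e+5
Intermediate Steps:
Q(M, G) = -2 + G
C(g) = 16
(Q(-66, 45) + (-1456 + C(-7))/(S(-48) + 1077))*(-1608 - 2716) = ((-2 + 45) + (-1456 + 16)/(-45 + 1077))*(-1608 - 2716) = (43 - 1440/1032)*(-4324) = (43 - 1440*1/1032)*(-4324) = (43 - 60/43)*(-4324) = (1789/43)*(-4324) = -7735636/43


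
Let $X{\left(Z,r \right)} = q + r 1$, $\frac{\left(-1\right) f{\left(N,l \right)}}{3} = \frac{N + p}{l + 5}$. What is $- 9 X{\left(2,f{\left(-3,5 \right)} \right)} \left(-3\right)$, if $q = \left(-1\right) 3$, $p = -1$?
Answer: $- \frac{243}{5} \approx -48.6$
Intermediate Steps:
$q = -3$
$f{\left(N,l \right)} = - \frac{3 \left(-1 + N\right)}{5 + l}$ ($f{\left(N,l \right)} = - 3 \frac{N - 1}{l + 5} = - 3 \frac{-1 + N}{5 + l} = - \frac{3 \left(-1 + N\right)}{5 + l}$)
$X{\left(Z,r \right)} = -3 + r$ ($X{\left(Z,r \right)} = -3 + r 1 = -3 + r$)
$- 9 X{\left(2,f{\left(-3,5 \right)} \right)} \left(-3\right) = - 9 \left(-3 + \frac{3 \left(1 - -3\right)}{5 + 5}\right) \left(-3\right) = - 9 \left(-3 + \frac{3 \left(1 + 3\right)}{10}\right) \left(-3\right) = - 9 \left(-3 + 3 \cdot \frac{1}{10} \cdot 4\right) \left(-3\right) = - 9 \left(-3 + \frac{6}{5}\right) \left(-3\right) = \left(-9\right) \left(- \frac{9}{5}\right) \left(-3\right) = \frac{81}{5} \left(-3\right) = - \frac{243}{5}$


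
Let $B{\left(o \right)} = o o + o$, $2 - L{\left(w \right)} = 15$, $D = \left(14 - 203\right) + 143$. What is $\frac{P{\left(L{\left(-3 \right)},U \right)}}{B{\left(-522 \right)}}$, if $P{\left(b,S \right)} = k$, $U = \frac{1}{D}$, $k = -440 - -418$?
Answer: $- \frac{11}{135981} \approx -8.0894 \cdot 10^{-5}$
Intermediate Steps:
$D = -46$ ($D = -189 + 143 = -46$)
$L{\left(w \right)} = -13$ ($L{\left(w \right)} = 2 - 15 = -13$)
$k = -22$ ($k = -440 + 418 = -22$)
$U = - \frac{1}{46}$ ($U = \frac{1}{-46} = - \frac{1}{46} \approx -0.021739$)
$P{\left(b,S \right)} = -22$
$B{\left(o \right)} = o + o^{2}$ ($B{\left(o \right)} = o^{2} + o = o + o^{2}$)
$\frac{P{\left(L{\left(-3 \right)},U \right)}}{B{\left(-522 \right)}} = - \frac{22}{\left(-522\right) \left(1 - 522\right)} = - \frac{22}{\left(-522\right) \left(-521\right)} = - \frac{22}{271962} = \left(-22\right) \frac{1}{271962} = - \frac{11}{135981}$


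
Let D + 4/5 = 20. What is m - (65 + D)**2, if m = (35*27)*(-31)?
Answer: -909616/25 ≈ -36385.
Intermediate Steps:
D = 96/5 (D = -4/5 + 20 = 96/5 ≈ 19.200)
m = -29295 (m = 945*(-31) = -29295)
m - (65 + D)**2 = -29295 - (65 + 96/5)**2 = -29295 - (421/5)**2 = -29295 - 1*177241/25 = -29295 - 177241/25 = -909616/25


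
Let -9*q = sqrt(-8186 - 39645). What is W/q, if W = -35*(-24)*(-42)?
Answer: -45360*I*sqrt(47831)/6833 ≈ -1451.8*I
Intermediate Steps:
W = -35280 (W = 840*(-42) = -35280)
q = -I*sqrt(47831)/9 (q = -sqrt(-8186 - 39645)/9 = -I*sqrt(47831)/9 ≈ -24.3*I)
W/q = -35280*9*I*sqrt(47831)/47831 = -45360*I*sqrt(47831)/6833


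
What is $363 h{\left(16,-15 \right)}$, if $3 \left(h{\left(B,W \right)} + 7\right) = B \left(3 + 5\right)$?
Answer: $12947$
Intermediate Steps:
$h{\left(B,W \right)} = -7 + \frac{8 B}{3}$ ($h{\left(B,W \right)} = -7 + \frac{B \left(3 + 5\right)}{3} = -7 + \frac{B 8}{3} = -7 + \frac{8 B}{3}$)
$363 h{\left(16,-15 \right)} = 363 \left(-7 + \frac{8}{3} \cdot 16\right) = 363 \left(-7 + \frac{128}{3}\right) = 363 \cdot \frac{107}{3} = 12947$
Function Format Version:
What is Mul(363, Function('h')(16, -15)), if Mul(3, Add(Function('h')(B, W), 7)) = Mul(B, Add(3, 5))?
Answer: 12947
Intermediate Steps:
Function('h')(B, W) = Add(-7, Mul(Rational(8, 3), B)) (Function('h')(B, W) = Add(-7, Mul(Rational(1, 3), Mul(B, Add(3, 5)))) = Add(-7, Mul(Rational(1, 3), Mul(B, 8))) = Add(-7, Mul(Rational(1, 3), Mul(8, B))) = Add(-7, Mul(Rational(8, 3), B)))
Mul(363, Function('h')(16, -15)) = Mul(363, Add(-7, Mul(Rational(8, 3), 16))) = Mul(363, Add(-7, Rational(128, 3))) = Mul(363, Rational(107, 3)) = 12947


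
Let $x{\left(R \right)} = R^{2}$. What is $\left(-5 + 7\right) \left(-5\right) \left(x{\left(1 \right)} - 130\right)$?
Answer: $1290$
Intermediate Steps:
$\left(-5 + 7\right) \left(-5\right) \left(x{\left(1 \right)} - 130\right) = \left(-5 + 7\right) \left(-5\right) \left(1^{2} - 130\right) = 2 \left(-5\right) \left(1 - 130\right) = \left(-10\right) \left(-129\right) = 1290$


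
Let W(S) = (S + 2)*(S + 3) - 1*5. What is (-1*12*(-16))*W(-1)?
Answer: -576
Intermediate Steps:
W(S) = -5 + (2 + S)*(3 + S) (W(S) = (2 + S)*(3 + S) - 5 = -5 + (2 + S)*(3 + S))
(-1*12*(-16))*W(-1) = (-1*12*(-16))*(1 + (-1)² + 5*(-1)) = (-12*(-16))*(1 + 1 - 5) = 192*(-3) = -576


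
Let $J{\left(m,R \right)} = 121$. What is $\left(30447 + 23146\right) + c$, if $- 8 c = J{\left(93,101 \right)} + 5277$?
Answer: $\frac{211673}{4} \approx 52918.0$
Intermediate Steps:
$c = - \frac{2699}{4}$ ($c = - \frac{121 + 5277}{8} = \left(- \frac{1}{8}\right) 5398 = - \frac{2699}{4} \approx -674.75$)
$\left(30447 + 23146\right) + c = \left(30447 + 23146\right) - \frac{2699}{4} = 53593 - \frac{2699}{4} = \frac{211673}{4}$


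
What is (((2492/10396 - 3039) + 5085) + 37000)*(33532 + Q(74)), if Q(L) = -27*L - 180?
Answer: 3181840823658/2599 ≈ 1.2243e+9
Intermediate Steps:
Q(L) = -180 - 27*L
(((2492/10396 - 3039) + 5085) + 37000)*(33532 + Q(74)) = (((2492/10396 - 3039) + 5085) + 37000)*(33532 + (-180 - 27*74)) = (((2492*(1/10396) - 3039) + 5085) + 37000)*(33532 + (-180 - 1998)) = (((623/2599 - 3039) + 5085) + 37000)*(33532 - 2178) = ((-7897738/2599 + 5085) + 37000)*31354 = (5318177/2599 + 37000)*31354 = (101481177/2599)*31354 = 3181840823658/2599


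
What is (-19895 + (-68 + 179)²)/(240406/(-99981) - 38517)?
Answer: 757256094/3851208583 ≈ 0.19663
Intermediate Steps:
(-19895 + (-68 + 179)²)/(240406/(-99981) - 38517) = (-19895 + 111²)/(240406*(-1/99981) - 38517) = (-19895 + 12321)/(-240406/99981 - 38517) = -7574/(-3851208583/99981) = -7574*(-99981/3851208583) = 757256094/3851208583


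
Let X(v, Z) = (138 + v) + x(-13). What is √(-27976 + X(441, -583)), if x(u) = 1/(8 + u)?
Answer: 17*I*√2370/5 ≈ 165.52*I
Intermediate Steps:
X(v, Z) = 689/5 + v (X(v, Z) = (138 + v) + 1/(8 - 13) = (138 + v) + 1/(-5) = (138 + v) - ⅕ = 689/5 + v)
√(-27976 + X(441, -583)) = √(-27976 + (689/5 + 441)) = √(-27976 + 2894/5) = √(-136986/5) = 17*I*√2370/5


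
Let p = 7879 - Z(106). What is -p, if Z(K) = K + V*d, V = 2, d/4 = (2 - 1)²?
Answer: -7765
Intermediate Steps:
d = 4 (d = 4*(2 - 1)² = 4*1² = 4*1 = 4)
Z(K) = 8 + K (Z(K) = K + 2*4 = K + 8 = 8 + K)
p = 7765 (p = 7879 - (8 + 106) = 7879 - 1*114 = 7879 - 114 = 7765)
-p = -1*7765 = -7765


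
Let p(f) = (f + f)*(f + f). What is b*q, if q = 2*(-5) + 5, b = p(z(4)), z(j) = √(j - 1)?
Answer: -60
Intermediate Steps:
z(j) = √(-1 + j)
p(f) = 4*f² (p(f) = (2*f)*(2*f) = 4*f²)
b = 12 (b = 4*(√(-1 + 4))² = 4*(√3)² = 4*3 = 12)
q = -5 (q = -10 + 5 = -5)
b*q = 12*(-5) = -60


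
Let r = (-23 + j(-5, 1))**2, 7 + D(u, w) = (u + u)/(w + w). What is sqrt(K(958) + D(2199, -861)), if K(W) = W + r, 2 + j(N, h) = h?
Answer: 2*sqrt(31391773)/287 ≈ 39.044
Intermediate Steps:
D(u, w) = -7 + u/w (D(u, w) = -7 + (u + u)/(w + w) = -7 + (2*u)/((2*w)) = -7 + (2*u)*(1/(2*w)) = -7 + u/w)
j(N, h) = -2 + h
r = 576 (r = (-23 + (-2 + 1))**2 = (-23 - 1)**2 = (-24)**2 = 576)
K(W) = 576 + W (K(W) = W + 576 = 576 + W)
sqrt(K(958) + D(2199, -861)) = sqrt((576 + 958) + (-7 + 2199/(-861))) = sqrt(1534 + (-7 + 2199*(-1/861))) = sqrt(1534 + (-7 - 733/287)) = sqrt(1534 - 2742/287) = sqrt(437516/287) = 2*sqrt(31391773)/287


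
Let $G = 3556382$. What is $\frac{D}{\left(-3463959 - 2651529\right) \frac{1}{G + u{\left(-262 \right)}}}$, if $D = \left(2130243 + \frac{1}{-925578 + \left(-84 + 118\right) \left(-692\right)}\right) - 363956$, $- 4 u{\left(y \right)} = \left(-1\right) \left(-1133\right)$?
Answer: $- \frac{7948561530464041765}{7738995138304} \approx -1.0271 \cdot 10^{6}$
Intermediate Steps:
$u{\left(y \right)} = - \frac{1133}{4}$ ($u{\left(y \right)} = - \frac{\left(-1\right) \left(-1133\right)}{4} = \left(- \frac{1}{4}\right) 1133 = - \frac{1133}{4}$)
$D = \frac{1676393589421}{949106}$ ($D = \left(2130243 + \frac{1}{-925578 + 34 \left(-692\right)}\right) - 363956 = \left(2130243 + \frac{1}{-925578 - 23528}\right) - 363956 = \left(2130243 + \frac{1}{-949106}\right) - 363956 = \left(2130243 - \frac{1}{949106}\right) - 363956 = \frac{2021826412757}{949106} - 363956 = \frac{1676393589421}{949106} \approx 1.7663 \cdot 10^{6}$)
$\frac{D}{\left(-3463959 - 2651529\right) \frac{1}{G + u{\left(-262 \right)}}} = \frac{1676393589421}{949106 \frac{-3463959 - 2651529}{3556382 - \frac{1133}{4}}} = \frac{1676393589421}{949106 \left(- \frac{6115488}{\frac{14224395}{4}}\right)} = \frac{1676393589421}{949106 \left(\left(-6115488\right) \frac{4}{14224395}\right)} = \frac{1676393589421}{949106 \left(- \frac{8153984}{4741465}\right)} = \frac{1676393589421}{949106} \left(- \frac{4741465}{8153984}\right) = - \frac{7948561530464041765}{7738995138304}$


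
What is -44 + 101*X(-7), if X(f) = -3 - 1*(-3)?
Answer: -44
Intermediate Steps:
X(f) = 0 (X(f) = -3 + 3 = 0)
-44 + 101*X(-7) = -44 + 101*0 = -44 + 0 = -44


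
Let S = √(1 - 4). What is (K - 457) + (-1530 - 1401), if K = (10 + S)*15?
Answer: -3238 + 15*I*√3 ≈ -3238.0 + 25.981*I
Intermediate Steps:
S = I*√3 (S = √(-3) = I*√3 ≈ 1.732*I)
K = 150 + 15*I*√3 (K = (10 + I*√3)*15 = 150 + 15*I*√3 ≈ 150.0 + 25.981*I)
(K - 457) + (-1530 - 1401) = ((150 + 15*I*√3) - 457) + (-1530 - 1401) = (-307 + 15*I*√3) - 2931 = -3238 + 15*I*√3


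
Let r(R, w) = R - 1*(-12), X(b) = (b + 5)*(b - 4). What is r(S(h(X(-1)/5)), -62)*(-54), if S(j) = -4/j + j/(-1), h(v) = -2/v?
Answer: -189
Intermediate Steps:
X(b) = (-4 + b)*(5 + b) (X(b) = (5 + b)*(-4 + b) = (-4 + b)*(5 + b))
S(j) = -j - 4/j (S(j) = -4/j + j*(-1) = -4/j - j = -j - 4/j)
r(R, w) = 12 + R (r(R, w) = R + 12 = 12 + R)
r(S(h(X(-1)/5)), -62)*(-54) = (12 + (-(-2)/((-20 - 1 + (-1)**2)/5) - 4/((-2*5/(-20 - 1 + (-1)**2)))))*(-54) = (12 + (-(-2)/((-20 - 1 + 1)*(1/5)) - 4/((-2*5/(-20 - 1 + 1)))))*(-54) = (12 + (-(-2)/((-20*1/5)) - 4/((-2/((-20*1/5))))))*(-54) = (12 + (-(-2)/(-4) - 4/((-2/(-4)))))*(-54) = (12 + (-(-2)*(-1)/4 - 4/((-2*(-1/4)))))*(-54) = (12 + (-1*1/2 - 4/1/2))*(-54) = (12 + (-1/2 - 4*2))*(-54) = (12 + (-1/2 - 8))*(-54) = (12 - 17/2)*(-54) = (7/2)*(-54) = -189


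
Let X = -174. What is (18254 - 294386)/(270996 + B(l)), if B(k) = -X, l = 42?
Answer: -46022/45195 ≈ -1.0183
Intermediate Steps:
B(k) = 174 (B(k) = -1*(-174) = 174)
(18254 - 294386)/(270996 + B(l)) = (18254 - 294386)/(270996 + 174) = -276132/271170 = -276132*1/271170 = -46022/45195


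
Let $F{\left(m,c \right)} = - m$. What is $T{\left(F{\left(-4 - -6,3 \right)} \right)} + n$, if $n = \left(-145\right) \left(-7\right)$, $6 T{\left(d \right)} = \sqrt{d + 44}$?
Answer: $1015 + \frac{\sqrt{42}}{6} \approx 1016.1$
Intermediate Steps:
$T{\left(d \right)} = \frac{\sqrt{44 + d}}{6}$ ($T{\left(d \right)} = \frac{\sqrt{d + 44}}{6} = \frac{\sqrt{44 + d}}{6}$)
$n = 1015$
$T{\left(F{\left(-4 - -6,3 \right)} \right)} + n = \frac{\sqrt{44 - \left(-4 - -6\right)}}{6} + 1015 = \frac{\sqrt{44 - \left(-4 + 6\right)}}{6} + 1015 = \frac{\sqrt{44 - 2}}{6} + 1015 = \frac{\sqrt{42}}{6} + 1015 = 1015 + \frac{\sqrt{42}}{6}$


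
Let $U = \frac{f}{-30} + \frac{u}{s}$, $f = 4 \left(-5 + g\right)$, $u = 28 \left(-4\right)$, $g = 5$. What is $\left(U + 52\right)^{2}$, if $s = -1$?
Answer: $26896$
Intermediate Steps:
$u = -112$
$f = 0$ ($f = 4 \left(-5 + 5\right) = 4 \cdot 0 = 0$)
$U = 112$ ($U = \frac{0}{-30} - \frac{112}{-1} = 0 \left(- \frac{1}{30}\right) - -112 = 0 + 112 = 112$)
$\left(U + 52\right)^{2} = \left(112 + 52\right)^{2} = 164^{2} = 26896$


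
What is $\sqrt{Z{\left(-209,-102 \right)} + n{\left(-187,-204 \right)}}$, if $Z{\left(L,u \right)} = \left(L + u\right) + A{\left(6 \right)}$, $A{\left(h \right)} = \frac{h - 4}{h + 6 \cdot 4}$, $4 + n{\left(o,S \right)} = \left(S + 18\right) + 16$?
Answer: $\frac{i \sqrt{109110}}{15} \approx 22.021 i$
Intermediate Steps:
$n{\left(o,S \right)} = 30 + S$ ($n{\left(o,S \right)} = -4 + \left(\left(S + 18\right) + 16\right) = -4 + \left(\left(18 + S\right) + 16\right) = -4 + \left(34 + S\right) = 30 + S$)
$A{\left(h \right)} = \frac{-4 + h}{24 + h}$ ($A{\left(h \right)} = \frac{-4 + h}{h + 24} = \frac{-4 + h}{24 + h}$)
$Z{\left(L,u \right)} = \frac{1}{15} + L + u$ ($Z{\left(L,u \right)} = \left(L + u\right) + \frac{-4 + 6}{24 + 6} = \left(L + u\right) + \frac{1}{30} \cdot 2 = \left(L + u\right) + \frac{1}{15} = \frac{1}{15} + L + u$)
$\sqrt{Z{\left(-209,-102 \right)} + n{\left(-187,-204 \right)}} = \sqrt{\left(\frac{1}{15} - 209 - 102\right) + \left(30 - 204\right)} = \sqrt{- \frac{4664}{15} - 174} = \sqrt{- \frac{7274}{15}} = \frac{i \sqrt{109110}}{15}$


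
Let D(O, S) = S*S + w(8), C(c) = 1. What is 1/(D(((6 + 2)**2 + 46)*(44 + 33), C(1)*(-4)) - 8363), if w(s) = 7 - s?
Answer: -1/8348 ≈ -0.00011979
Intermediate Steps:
D(O, S) = -1 + S**2 (D(O, S) = S*S + (7 - 1*8) = S**2 + (7 - 8) = S**2 - 1 = -1 + S**2)
1/(D(((6 + 2)**2 + 46)*(44 + 33), C(1)*(-4)) - 8363) = 1/((-1 + (1*(-4))**2) - 8363) = 1/((-1 + (-4)**2) - 8363) = 1/((-1 + 16) - 8363) = 1/(15 - 8363) = 1/(-8348) = -1/8348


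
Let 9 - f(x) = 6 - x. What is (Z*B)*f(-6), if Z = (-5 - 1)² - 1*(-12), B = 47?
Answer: -6768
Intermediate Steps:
f(x) = 3 + x (f(x) = 9 - (6 - x) = 9 + (-6 + x) = 3 + x)
Z = 48 (Z = (-6)² + 12 = 36 + 12 = 48)
(Z*B)*f(-6) = (48*47)*(3 - 6) = 2256*(-3) = -6768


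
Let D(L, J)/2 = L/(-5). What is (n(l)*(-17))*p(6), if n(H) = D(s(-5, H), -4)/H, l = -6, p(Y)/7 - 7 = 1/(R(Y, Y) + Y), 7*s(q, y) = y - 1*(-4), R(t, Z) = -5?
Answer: 272/15 ≈ 18.133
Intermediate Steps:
s(q, y) = 4/7 + y/7 (s(q, y) = (y - 1*(-4))/7 = (y + 4)/7 = (4 + y)/7 = 4/7 + y/7)
p(Y) = 49 + 7/(-5 + Y)
D(L, J) = -2*L/5 (D(L, J) = 2*(L/(-5)) = 2*(L*(-⅕)) = 2*(-L/5) = -2*L/5)
n(H) = (-8/35 - 2*H/35)/H (n(H) = (-2*(4/7 + H/7)/5)/H = (-8/35 - 2*H/35)/H)
(n(l)*(-17))*p(6) = (((2/35)*(-4 - 1*(-6))/(-6))*(-17))*(7*(-34 + 7*6)/(-5 + 6)) = (((2/35)*(-⅙)*(-4 + 6))*(-17))*(7*(-34 + 42)/1) = (((2/35)*(-⅙)*2)*(-17))*(7*1*8) = -2/105*(-17)*56 = (34/105)*56 = 272/15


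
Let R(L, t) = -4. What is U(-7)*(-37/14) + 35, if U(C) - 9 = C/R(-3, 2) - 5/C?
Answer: 1843/392 ≈ 4.7015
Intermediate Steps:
U(C) = 9 - 5/C - C/4 (U(C) = 9 + (C/(-4) - 5/C) = 9 + (C*(-¼) - 5/C) = 9 + (-C/4 - 5/C) = 9 + (-5/C - C/4) = 9 - 5/C - C/4)
U(-7)*(-37/14) + 35 = (9 - 5/(-7) - ¼*(-7))*(-37/14) + 35 = (9 - 5*(-⅐) + 7/4)*(-37*1/14) + 35 = (9 + 5/7 + 7/4)*(-37/14) + 35 = (321/28)*(-37/14) + 35 = -11877/392 + 35 = 1843/392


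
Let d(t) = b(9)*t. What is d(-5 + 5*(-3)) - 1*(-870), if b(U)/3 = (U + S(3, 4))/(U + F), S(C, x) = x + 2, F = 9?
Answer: 820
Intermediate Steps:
S(C, x) = 2 + x
b(U) = 3*(6 + U)/(9 + U) (b(U) = 3*((U + (2 + 4))/(U + 9)) = 3*((U + 6)/(9 + U)) = 3*((6 + U)/(9 + U)) = 3*(6 + U)/(9 + U))
d(t) = 5*t/2 (d(t) = (3*(6 + 9)/(9 + 9))*t = (3*15/18)*t = (3*(1/18)*15)*t = 5*t/2)
d(-5 + 5*(-3)) - 1*(-870) = 5*(-5 + 5*(-3))/2 - 1*(-870) = 5*(-5 - 15)/2 + 870 = (5/2)*(-20) + 870 = -50 + 870 = 820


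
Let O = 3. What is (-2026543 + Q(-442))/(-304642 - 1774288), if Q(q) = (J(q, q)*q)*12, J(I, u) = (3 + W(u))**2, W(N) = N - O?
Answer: 1038237199/2078930 ≈ 499.41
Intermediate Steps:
W(N) = -3 + N (W(N) = N - 1*3 = N - 3 = -3 + N)
J(I, u) = u**2 (J(I, u) = (3 + (-3 + u))**2 = u**2)
Q(q) = 12*q**3 (Q(q) = (q**2*q)*12 = q**3*12 = 12*q**3)
(-2026543 + Q(-442))/(-304642 - 1774288) = (-2026543 + 12*(-442)**3)/(-304642 - 1774288) = (-2026543 + 12*(-86350888))/(-2078930) = (-2026543 - 1036210656)*(-1/2078930) = -1038237199*(-1/2078930) = 1038237199/2078930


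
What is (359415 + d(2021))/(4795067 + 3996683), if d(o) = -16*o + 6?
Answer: 5947/159850 ≈ 0.037204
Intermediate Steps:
d(o) = 6 - 16*o
(359415 + d(2021))/(4795067 + 3996683) = (359415 + (6 - 16*2021))/(4795067 + 3996683) = (359415 + (6 - 32336))/8791750 = (359415 - 32330)*(1/8791750) = 327085*(1/8791750) = 5947/159850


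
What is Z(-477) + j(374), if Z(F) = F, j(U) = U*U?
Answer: 139399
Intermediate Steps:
j(U) = U²
Z(-477) + j(374) = -477 + 374² = -477 + 139876 = 139399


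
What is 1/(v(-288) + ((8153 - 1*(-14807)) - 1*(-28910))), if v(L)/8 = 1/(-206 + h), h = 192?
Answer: 7/363086 ≈ 1.9279e-5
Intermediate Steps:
v(L) = -4/7 (v(L) = 8/(-206 + 192) = 8/(-14) = 8*(-1/14) = -4/7)
1/(v(-288) + ((8153 - 1*(-14807)) - 1*(-28910))) = 1/(-4/7 + ((8153 - 1*(-14807)) - 1*(-28910))) = 1/(-4/7 + ((8153 + 14807) + 28910)) = 1/(-4/7 + (22960 + 28910)) = 1/(-4/7 + 51870) = 1/(363086/7) = 7/363086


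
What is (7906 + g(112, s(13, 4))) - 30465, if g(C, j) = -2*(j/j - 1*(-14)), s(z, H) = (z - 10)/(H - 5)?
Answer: -22589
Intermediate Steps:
s(z, H) = (-10 + z)/(-5 + H)
g(C, j) = -30 (g(C, j) = -2*(1 + 14) = -2*15 = -30)
(7906 + g(112, s(13, 4))) - 30465 = (7906 - 30) - 30465 = 7876 - 30465 = -22589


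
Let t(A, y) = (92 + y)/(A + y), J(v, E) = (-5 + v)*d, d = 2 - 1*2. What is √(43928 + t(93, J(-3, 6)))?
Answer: 2*√94985457/93 ≈ 209.59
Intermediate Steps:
d = 0 (d = 2 - 2 = 0)
J(v, E) = 0 (J(v, E) = (-5 + v)*0 = 0)
t(A, y) = (92 + y)/(A + y)
√(43928 + t(93, J(-3, 6))) = √(43928 + (92 + 0)/(93 + 0)) = √(43928 + 92/93) = √(4085396/93) = 2*√94985457/93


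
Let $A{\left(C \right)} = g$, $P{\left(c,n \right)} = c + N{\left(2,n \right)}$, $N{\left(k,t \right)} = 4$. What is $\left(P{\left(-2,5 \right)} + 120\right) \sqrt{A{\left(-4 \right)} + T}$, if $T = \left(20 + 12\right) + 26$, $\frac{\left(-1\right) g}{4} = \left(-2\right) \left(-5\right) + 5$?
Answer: $122 i \sqrt{2} \approx 172.53 i$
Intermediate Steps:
$P{\left(c,n \right)} = 4 + c$ ($P{\left(c,n \right)} = c + 4 = 4 + c$)
$g = -60$ ($g = - 4 \left(\left(-2\right) \left(-5\right) + 5\right) = - 4 \left(10 + 5\right) = \left(-4\right) 15 = -60$)
$A{\left(C \right)} = -60$
$T = 58$ ($T = 32 + 26 = 58$)
$\left(P{\left(-2,5 \right)} + 120\right) \sqrt{A{\left(-4 \right)} + T} = \left(\left(4 - 2\right) + 120\right) \sqrt{-60 + 58} = \left(2 + 120\right) \sqrt{-2} = 122 i \sqrt{2}$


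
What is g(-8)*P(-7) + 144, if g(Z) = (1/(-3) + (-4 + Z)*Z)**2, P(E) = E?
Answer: -575287/9 ≈ -63921.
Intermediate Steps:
g(Z) = (-1/3 + Z*(-4 + Z))**2
g(-8)*P(-7) + 144 = ((1 - 3*(-8)**2 + 12*(-8))**2/9)*(-7) + 144 = ((1 - 3*64 - 96)**2/9)*(-7) + 144 = ((1 - 192 - 96)**2/9)*(-7) + 144 = ((1/9)*(-287)**2)*(-7) + 144 = ((1/9)*82369)*(-7) + 144 = (82369/9)*(-7) + 144 = -576583/9 + 144 = -575287/9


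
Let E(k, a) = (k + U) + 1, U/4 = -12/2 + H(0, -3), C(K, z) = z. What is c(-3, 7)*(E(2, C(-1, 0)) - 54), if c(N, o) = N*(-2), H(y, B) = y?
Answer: -450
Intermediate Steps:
c(N, o) = -2*N
U = -24 (U = 4*(-12/2 + 0) = 4*(-3*2 + 0) = 4*(-6 + 0) = 4*(-6) = -24)
E(k, a) = -23 + k (E(k, a) = (k - 24) + 1 = (-24 + k) + 1 = -23 + k)
c(-3, 7)*(E(2, C(-1, 0)) - 54) = (-2*(-3))*((-23 + 2) - 54) = 6*(-21 - 54) = 6*(-75) = -450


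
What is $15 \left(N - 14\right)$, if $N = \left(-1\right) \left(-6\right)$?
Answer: $-120$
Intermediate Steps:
$N = 6$
$15 \left(N - 14\right) = 15 \left(6 - 14\right) = 15 \left(-8\right) = -120$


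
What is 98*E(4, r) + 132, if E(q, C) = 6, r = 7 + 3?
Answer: 720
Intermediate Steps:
r = 10
98*E(4, r) + 132 = 98*6 + 132 = 588 + 132 = 720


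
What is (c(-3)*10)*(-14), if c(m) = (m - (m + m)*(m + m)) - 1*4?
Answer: 6020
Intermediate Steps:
c(m) = -4 + m - 4*m**2 (c(m) = (m - 2*m*2*m) - 4 = (m - 4*m**2) - 4 = -4 + m - 4*m**2)
(c(-3)*10)*(-14) = ((-4 - 3 - 4*(-3)**2)*10)*(-14) = ((-4 - 3 - 4*9)*10)*(-14) = ((-4 - 3 - 36)*10)*(-14) = -43*10*(-14) = -430*(-14) = 6020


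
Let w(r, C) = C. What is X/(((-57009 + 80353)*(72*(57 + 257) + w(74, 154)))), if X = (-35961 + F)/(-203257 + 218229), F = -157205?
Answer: -96583/3977731974208 ≈ -2.4281e-8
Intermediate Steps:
X = -96583/7486 (X = (-35961 - 157205)/(-203257 + 218229) = -193166/14972 = -193166*1/14972 = -96583/7486 ≈ -12.902)
X/(((-57009 + 80353)*(72*(57 + 257) + w(74, 154)))) = -96583*1/((-57009 + 80353)*(72*(57 + 257) + 154))/7486 = -96583*1/(23344*(72*314 + 154))/7486 = -96583*1/(23344*(22608 + 154))/7486 = -96583/(7486*(23344*22762)) = -96583/7486/531356128 = -96583/7486*1/531356128 = -96583/3977731974208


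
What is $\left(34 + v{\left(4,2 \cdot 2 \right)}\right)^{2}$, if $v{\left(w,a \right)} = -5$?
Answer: $841$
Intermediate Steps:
$\left(34 + v{\left(4,2 \cdot 2 \right)}\right)^{2} = \left(34 - 5\right)^{2} = 29^{2} = 841$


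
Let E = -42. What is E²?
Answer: 1764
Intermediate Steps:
E² = (-42)² = 1764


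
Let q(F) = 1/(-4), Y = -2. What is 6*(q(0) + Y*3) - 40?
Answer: -155/2 ≈ -77.500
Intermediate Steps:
q(F) = -¼
6*(q(0) + Y*3) - 40 = 6*(-¼ - 2*3) - 40 = 6*(-¼ - 6) - 40 = 6*(-25/4) - 40 = -75/2 - 40 = -155/2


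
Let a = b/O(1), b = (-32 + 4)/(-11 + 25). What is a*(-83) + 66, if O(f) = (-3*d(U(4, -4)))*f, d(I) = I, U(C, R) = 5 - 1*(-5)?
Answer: 907/15 ≈ 60.467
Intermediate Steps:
U(C, R) = 10 (U(C, R) = 5 + 5 = 10)
O(f) = -30*f (O(f) = (-3*10)*f = -30*f)
b = -2 (b = -28/14 = -28*1/14 = -2)
a = 1/15 (a = -2/((-30*1)) = -2/(-30) = -2*(-1/30) = 1/15 ≈ 0.066667)
a*(-83) + 66 = (1/15)*(-83) + 66 = -83/15 + 66 = 907/15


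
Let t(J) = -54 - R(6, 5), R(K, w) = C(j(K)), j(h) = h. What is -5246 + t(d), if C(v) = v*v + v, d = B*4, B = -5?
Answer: -5342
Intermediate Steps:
d = -20 (d = -5*4 = -20)
C(v) = v + v² (C(v) = v² + v = v + v²)
R(K, w) = K*(1 + K)
t(J) = -96 (t(J) = -54 - 6*(1 + 6) = -54 - 6*7 = -54 - 1*42 = -54 - 42 = -96)
-5246 + t(d) = -5246 - 96 = -5342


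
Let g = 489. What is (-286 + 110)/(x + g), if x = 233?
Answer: -88/361 ≈ -0.24377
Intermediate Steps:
(-286 + 110)/(x + g) = (-286 + 110)/(233 + 489) = -176/722 = -176*1/722 = -88/361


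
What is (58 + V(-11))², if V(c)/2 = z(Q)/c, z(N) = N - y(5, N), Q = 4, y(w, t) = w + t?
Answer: 419904/121 ≈ 3470.3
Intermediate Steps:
y(w, t) = t + w
z(N) = -5 (z(N) = N - (N + 5) = N - (5 + N) = N + (-5 - N) = -5)
V(c) = -10/c (V(c) = 2*(-5/c) = -10/c)
(58 + V(-11))² = (58 - 10/(-11))² = (58 - 10*(-1/11))² = (58 + 10/11)² = (648/11)² = 419904/121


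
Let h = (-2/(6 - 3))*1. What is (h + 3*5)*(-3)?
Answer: -43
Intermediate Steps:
h = -⅔ (h = (-2/3)*1 = ((⅓)*(-2))*1 = -⅔*1 = -⅔ ≈ -0.66667)
(h + 3*5)*(-3) = (-⅔ + 3*5)*(-3) = (-⅔ + 15)*(-3) = (43/3)*(-3) = -43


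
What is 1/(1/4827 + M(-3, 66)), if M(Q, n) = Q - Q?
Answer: 4827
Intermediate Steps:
M(Q, n) = 0
1/(1/4827 + M(-3, 66)) = 1/(1/4827 + 0) = 1/(1/4827) = 4827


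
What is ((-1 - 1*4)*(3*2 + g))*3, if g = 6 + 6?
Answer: -270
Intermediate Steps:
g = 12
((-1 - 1*4)*(3*2 + g))*3 = ((-1 - 1*4)*(3*2 + 12))*3 = ((-1 - 4)*(6 + 12))*3 = -5*18*3 = -90*3 = -270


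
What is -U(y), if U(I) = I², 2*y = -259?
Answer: -67081/4 ≈ -16770.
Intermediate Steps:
y = -259/2 (y = (½)*(-259) = -259/2 ≈ -129.50)
-U(y) = -(-259/2)² = -1*67081/4 = -67081/4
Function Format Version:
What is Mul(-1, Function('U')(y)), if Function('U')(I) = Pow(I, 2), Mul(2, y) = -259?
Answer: Rational(-67081, 4) ≈ -16770.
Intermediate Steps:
y = Rational(-259, 2) (y = Mul(Rational(1, 2), -259) = Rational(-259, 2) ≈ -129.50)
Mul(-1, Function('U')(y)) = Mul(-1, Pow(Rational(-259, 2), 2)) = Mul(-1, Rational(67081, 4)) = Rational(-67081, 4)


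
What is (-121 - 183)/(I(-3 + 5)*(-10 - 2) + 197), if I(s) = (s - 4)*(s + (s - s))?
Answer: -304/245 ≈ -1.2408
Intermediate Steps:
I(s) = s*(-4 + s) (I(s) = (-4 + s)*(s + 0) = (-4 + s)*s = s*(-4 + s))
(-121 - 183)/(I(-3 + 5)*(-10 - 2) + 197) = (-121 - 183)/(((-3 + 5)*(-4 + (-3 + 5)))*(-10 - 2) + 197) = -304/((2*(-4 + 2))*(-12) + 197) = -304/((2*(-2))*(-12) + 197) = -304/(-4*(-12) + 197) = -304/(48 + 197) = -304/245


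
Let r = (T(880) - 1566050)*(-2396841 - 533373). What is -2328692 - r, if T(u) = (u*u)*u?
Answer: 1992269931044608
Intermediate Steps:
T(u) = u³ (T(u) = u²*u = u³)
r = -1992269933373300 (r = (880³ - 1566050)*(-2396841 - 533373) = (681472000 - 1566050)*(-2930214) = 679905950*(-2930214) = -1992269933373300)
-2328692 - r = -2328692 - 1*(-1992269933373300) = -2328692 + 1992269933373300 = 1992269931044608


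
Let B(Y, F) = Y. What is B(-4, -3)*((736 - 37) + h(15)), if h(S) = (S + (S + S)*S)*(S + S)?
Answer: -58596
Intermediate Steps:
h(S) = 2*S*(S + 2*S**2) (h(S) = (S + (2*S)*S)*(2*S) = (S + 2*S**2)*(2*S) = 2*S*(S + 2*S**2))
B(-4, -3)*((736 - 37) + h(15)) = -4*((736 - 37) + 15**2*(2 + 4*15)) = -4*(699 + 225*(2 + 60)) = -4*(699 + 225*62) = -4*(699 + 13950) = -4*14649 = -58596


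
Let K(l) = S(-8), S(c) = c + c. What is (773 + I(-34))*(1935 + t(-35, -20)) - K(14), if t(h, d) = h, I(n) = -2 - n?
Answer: 1529516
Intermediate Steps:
S(c) = 2*c
K(l) = -16 (K(l) = 2*(-8) = -16)
(773 + I(-34))*(1935 + t(-35, -20)) - K(14) = (773 + (-2 - 1*(-34)))*(1935 - 35) - 1*(-16) = (773 + (-2 + 34))*1900 + 16 = (773 + 32)*1900 + 16 = 805*1900 + 16 = 1529500 + 16 = 1529516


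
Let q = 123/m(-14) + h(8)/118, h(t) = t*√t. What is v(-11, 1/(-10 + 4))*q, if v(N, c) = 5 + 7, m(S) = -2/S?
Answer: 10332 + 96*√2/59 ≈ 10334.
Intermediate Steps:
h(t) = t^(3/2)
q = 861 + 8*√2/59 (q = 123/((-2/(-14))) + 8^(3/2)/118 = 123/((-2*(-1/14))) + (16*√2)*(1/118) = 123/(⅐) + 8*√2/59 = 123*7 + 8*√2/59 = 861 + 8*√2/59 ≈ 861.19)
v(N, c) = 12
v(-11, 1/(-10 + 4))*q = 12*(861 + 8*√2/59) = 10332 + 96*√2/59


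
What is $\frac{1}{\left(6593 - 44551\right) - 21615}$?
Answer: $- \frac{1}{59573} \approx -1.6786 \cdot 10^{-5}$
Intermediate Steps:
$\frac{1}{\left(6593 - 44551\right) - 21615} = \frac{1}{-37958 - 21615} = \frac{1}{-59573} = - \frac{1}{59573}$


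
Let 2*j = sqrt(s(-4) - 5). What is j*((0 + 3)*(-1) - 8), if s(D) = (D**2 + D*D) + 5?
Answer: -22*sqrt(2) ≈ -31.113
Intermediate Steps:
s(D) = 5 + 2*D**2 (s(D) = (D**2 + D**2) + 5 = 2*D**2 + 5 = 5 + 2*D**2)
j = 2*sqrt(2) (j = sqrt((5 + 2*(-4)**2) - 5)/2 = sqrt((5 + 2*16) - 5)/2 = sqrt((5 + 32) - 5)/2 = sqrt(37 - 5)/2 = sqrt(32)/2 = (4*sqrt(2))/2 = 2*sqrt(2) ≈ 2.8284)
j*((0 + 3)*(-1) - 8) = (2*sqrt(2))*((0 + 3)*(-1) - 8) = (2*sqrt(2))*(3*(-1) - 8) = (2*sqrt(2))*(-3 - 8) = (2*sqrt(2))*(-11) = -22*sqrt(2)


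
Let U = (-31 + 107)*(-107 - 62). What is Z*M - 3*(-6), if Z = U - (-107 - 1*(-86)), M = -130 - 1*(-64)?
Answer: 846336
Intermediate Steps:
U = -12844 (U = 76*(-169) = -12844)
M = -66 (M = -130 + 64 = -66)
Z = -12823 (Z = -12844 - (-107 - 1*(-86)) = -12844 - (-107 + 86) = -12844 - 1*(-21) = -12844 + 21 = -12823)
Z*M - 3*(-6) = -12823*(-66) - 3*(-6) = 846318 + 18 = 846336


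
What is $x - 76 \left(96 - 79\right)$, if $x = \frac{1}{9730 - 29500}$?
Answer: $- \frac{25542841}{19770} \approx -1292.0$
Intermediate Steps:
$x = - \frac{1}{19770}$ ($x = \frac{1}{-19770} = - \frac{1}{19770} \approx -5.0582 \cdot 10^{-5}$)
$x - 76 \left(96 - 79\right) = - \frac{1}{19770} - 76 \left(96 - 79\right) = - \frac{1}{19770} - 1292 = - \frac{25542841}{19770}$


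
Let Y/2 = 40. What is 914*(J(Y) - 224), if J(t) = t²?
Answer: 5644864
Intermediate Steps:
Y = 80 (Y = 2*40 = 80)
914*(J(Y) - 224) = 914*(80² - 224) = 914*(6400 - 224) = 914*6176 = 5644864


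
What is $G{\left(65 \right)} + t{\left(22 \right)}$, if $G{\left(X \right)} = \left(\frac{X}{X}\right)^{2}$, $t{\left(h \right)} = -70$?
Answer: $-69$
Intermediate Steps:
$G{\left(X \right)} = 1$ ($G{\left(X \right)} = 1^{2} = 1$)
$G{\left(65 \right)} + t{\left(22 \right)} = 1 - 70 = -69$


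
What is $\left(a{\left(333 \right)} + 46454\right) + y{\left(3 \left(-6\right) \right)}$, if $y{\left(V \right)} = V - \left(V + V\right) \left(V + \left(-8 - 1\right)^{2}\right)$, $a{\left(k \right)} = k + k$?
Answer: $49370$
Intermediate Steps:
$a{\left(k \right)} = 2 k$
$y{\left(V \right)} = V - 2 V \left(81 + V\right)$ ($y{\left(V \right)} = V - 2 V \left(V + \left(-9\right)^{2}\right) = V - 2 V \left(V + 81\right) = V - 2 V \left(81 + V\right)$)
$\left(a{\left(333 \right)} + 46454\right) + y{\left(3 \left(-6\right) \right)} = \left(2 \cdot 333 + 46454\right) - 3 \left(-6\right) \left(161 + 2 \cdot 3 \left(-6\right)\right) = \left(666 + 46454\right) - - 18 \left(161 + 2 \left(-18\right)\right) = 47120 - - 18 \left(161 - 36\right) = 47120 - \left(-18\right) 125 = 47120 + 2250 = 49370$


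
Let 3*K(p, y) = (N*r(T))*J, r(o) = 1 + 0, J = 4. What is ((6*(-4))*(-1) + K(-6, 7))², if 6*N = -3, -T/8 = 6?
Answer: 4900/9 ≈ 544.44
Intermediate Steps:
T = -48 (T = -8*6 = -48)
r(o) = 1
N = -½ (N = (⅙)*(-3) = -½ ≈ -0.50000)
K(p, y) = -⅔ (K(p, y) = (-½*1*4)/3 = (-½*4)/3 = (⅓)*(-2) = -⅔)
((6*(-4))*(-1) + K(-6, 7))² = ((6*(-4))*(-1) - ⅔)² = (-24*(-1) - ⅔)² = (24 - ⅔)² = (70/3)² = 4900/9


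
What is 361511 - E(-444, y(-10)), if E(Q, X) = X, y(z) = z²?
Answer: 361411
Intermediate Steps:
361511 - E(-444, y(-10)) = 361511 - 1*(-10)² = 361511 - 1*100 = 361511 - 100 = 361411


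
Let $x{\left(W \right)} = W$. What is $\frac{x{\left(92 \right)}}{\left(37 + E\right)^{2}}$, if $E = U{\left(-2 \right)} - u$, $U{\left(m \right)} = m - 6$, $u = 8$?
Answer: $\frac{92}{441} \approx 0.20862$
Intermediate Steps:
$U{\left(m \right)} = -6 + m$ ($U{\left(m \right)} = m - 6 = -6 + m$)
$E = -16$ ($E = \left(-6 - 2\right) - 8 = -8 - 8 = -16$)
$\frac{x{\left(92 \right)}}{\left(37 + E\right)^{2}} = \frac{92}{\left(37 - 16\right)^{2}} = \frac{92}{21^{2}} = \frac{92}{441}$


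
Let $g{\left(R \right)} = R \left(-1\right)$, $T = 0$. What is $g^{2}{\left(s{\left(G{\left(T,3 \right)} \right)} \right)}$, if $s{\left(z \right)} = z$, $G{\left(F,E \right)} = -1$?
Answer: $1$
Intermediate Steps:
$g{\left(R \right)} = - R$
$g^{2}{\left(s{\left(G{\left(T,3 \right)} \right)} \right)} = \left(\left(-1\right) \left(-1\right)\right)^{2} = 1^{2} = 1$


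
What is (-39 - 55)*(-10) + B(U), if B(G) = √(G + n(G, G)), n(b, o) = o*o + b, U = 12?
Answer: 940 + 2*√42 ≈ 952.96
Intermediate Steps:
n(b, o) = b + o² (n(b, o) = o² + b = b + o²)
B(G) = √(G² + 2*G) (B(G) = √(G + (G + G²)) = √(G² + 2*G))
(-39 - 55)*(-10) + B(U) = (-39 - 55)*(-10) + √(12*(2 + 12)) = -94*(-10) + √(12*14) = 940 + √168 = 940 + 2*√42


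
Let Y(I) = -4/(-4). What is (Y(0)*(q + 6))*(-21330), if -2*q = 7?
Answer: -53325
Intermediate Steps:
q = -7/2 (q = -½*7 = -7/2 ≈ -3.5000)
Y(I) = 1 (Y(I) = -4*(-¼) = 1)
(Y(0)*(q + 6))*(-21330) = (1*(-7/2 + 6))*(-21330) = (1*(5/2))*(-21330) = (5/2)*(-21330) = -53325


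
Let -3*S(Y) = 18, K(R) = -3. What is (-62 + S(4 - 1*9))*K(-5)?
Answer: 204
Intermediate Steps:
S(Y) = -6 (S(Y) = -⅓*18 = -6)
(-62 + S(4 - 1*9))*K(-5) = (-62 - 6)*(-3) = -68*(-3) = 204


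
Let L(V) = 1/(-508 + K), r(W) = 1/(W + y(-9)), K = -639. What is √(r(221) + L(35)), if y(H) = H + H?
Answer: 4*√13737619/232841 ≈ 0.063673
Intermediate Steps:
y(H) = 2*H
r(W) = 1/(-18 + W) (r(W) = 1/(W + 2*(-9)) = 1/(W - 18) = 1/(-18 + W))
L(V) = -1/1147 (L(V) = 1/(-508 - 639) = 1/(-1147) = -1/1147)
√(r(221) + L(35)) = √(1/(-18 + 221) - 1/1147) = √(1/203 - 1/1147) = √(944/232841) = 4*√13737619/232841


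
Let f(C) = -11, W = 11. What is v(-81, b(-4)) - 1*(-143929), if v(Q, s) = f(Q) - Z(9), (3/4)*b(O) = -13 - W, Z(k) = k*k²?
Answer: 143189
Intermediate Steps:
Z(k) = k³
b(O) = -32 (b(O) = 4*(-13 - 1*11)/3 = 4*(-13 - 11)/3 = (4/3)*(-24) = -32)
v(Q, s) = -740 (v(Q, s) = -11 - 1*9³ = -11 - 1*729 = -11 - 729 = -740)
v(-81, b(-4)) - 1*(-143929) = -740 - 1*(-143929) = -740 + 143929 = 143189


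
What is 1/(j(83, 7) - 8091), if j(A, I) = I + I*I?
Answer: -1/8035 ≈ -0.00012446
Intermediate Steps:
j(A, I) = I + I²
1/(j(83, 7) - 8091) = 1/(7*(1 + 7) - 8091) = 1/(7*8 - 8091) = 1/(56 - 8091) = 1/(-8035) = -1/8035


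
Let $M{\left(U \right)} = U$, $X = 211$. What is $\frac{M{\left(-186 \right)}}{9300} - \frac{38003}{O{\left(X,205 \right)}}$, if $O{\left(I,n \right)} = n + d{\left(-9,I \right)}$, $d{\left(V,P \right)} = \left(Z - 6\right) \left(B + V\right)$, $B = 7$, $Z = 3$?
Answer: $- \frac{1900361}{10550} \approx -180.13$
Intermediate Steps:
$d{\left(V,P \right)} = -21 - 3 V$ ($d{\left(V,P \right)} = \left(3 - 6\right) \left(7 + V\right) = - 3 \left(7 + V\right) = -21 - 3 V$)
$O{\left(I,n \right)} = 6 + n$ ($O{\left(I,n \right)} = n - -6 = n + \left(-21 + 27\right) = n + 6 = 6 + n$)
$\frac{M{\left(-186 \right)}}{9300} - \frac{38003}{O{\left(X,205 \right)}} = - \frac{186}{9300} - \frac{38003}{6 + 205} = \left(-186\right) \frac{1}{9300} - \frac{38003}{211} = - \frac{1}{50} - \frac{38003}{211} = - \frac{1900361}{10550}$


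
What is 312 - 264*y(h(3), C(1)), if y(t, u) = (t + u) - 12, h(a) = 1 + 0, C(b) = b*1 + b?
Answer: 2688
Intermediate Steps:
C(b) = 2*b (C(b) = b + b = 2*b)
h(a) = 1
y(t, u) = -12 + t + u
312 - 264*y(h(3), C(1)) = 312 - 264*(-12 + 1 + 2*1) = 312 - 264*(-12 + 1 + 2) = 312 - 264*(-9) = 312 + 2376 = 2688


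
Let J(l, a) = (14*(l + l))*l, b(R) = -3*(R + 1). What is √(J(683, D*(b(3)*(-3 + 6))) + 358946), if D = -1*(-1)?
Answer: 3*√1491182 ≈ 3663.4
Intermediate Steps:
b(R) = -3 - 3*R (b(R) = -3*(1 + R) = -3 - 3*R)
D = 1
J(l, a) = 28*l² (J(l, a) = (14*(2*l))*l = (28*l)*l = 28*l²)
√(J(683, D*(b(3)*(-3 + 6))) + 358946) = √(28*683² + 358946) = √(28*466489 + 358946) = √(13061692 + 358946) = √13420638 = 3*√1491182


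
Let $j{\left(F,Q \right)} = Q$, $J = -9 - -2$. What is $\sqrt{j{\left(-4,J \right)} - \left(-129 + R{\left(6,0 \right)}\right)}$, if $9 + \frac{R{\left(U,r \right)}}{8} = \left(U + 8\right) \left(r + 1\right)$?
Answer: $\sqrt{82} \approx 9.0554$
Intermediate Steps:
$R{\left(U,r \right)} = -72 + 8 \left(1 + r\right) \left(8 + U\right)$ ($R{\left(U,r \right)} = -72 + 8 \left(U + 8\right) \left(r + 1\right) = -72 + 8 \left(8 + U\right) \left(1 + r\right) = -72 + 8 \left(1 + r\right) \left(8 + U\right)$)
$J = -7$ ($J = -9 + 2 = -7$)
$\sqrt{j{\left(-4,J \right)} - \left(-129 + R{\left(6,0 \right)}\right)} = \sqrt{-7 - \left(-137 + 0 + 48 + 8 \cdot 6 \cdot 0\right)} = \sqrt{-7 + \left(129 - \left(-8 + 48 + 0 + 0\right)\right)} = \sqrt{-7 + \left(129 - 40\right)} = \sqrt{-7 + 89} = \sqrt{82}$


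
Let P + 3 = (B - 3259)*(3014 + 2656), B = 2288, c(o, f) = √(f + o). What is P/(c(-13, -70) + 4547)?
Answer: -8344613477/6891764 + 1835191*I*√83/6891764 ≈ -1210.8 + 2.426*I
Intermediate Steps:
P = -5505573 (P = -3 + (2288 - 3259)*(3014 + 2656) = -3 - 971*5670 = -3 - 5505570 = -5505573)
P/(c(-13, -70) + 4547) = -5505573/(√(-70 - 13) + 4547) = -5505573/(√(-83) + 4547) = -5505573/(I*√83 + 4547) = -5505573/(4547 + I*√83)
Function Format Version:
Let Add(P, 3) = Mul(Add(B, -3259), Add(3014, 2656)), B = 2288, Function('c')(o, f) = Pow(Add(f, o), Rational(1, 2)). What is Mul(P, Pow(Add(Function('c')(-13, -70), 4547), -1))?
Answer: Add(Rational(-8344613477, 6891764), Mul(Rational(1835191, 6891764), I, Pow(83, Rational(1, 2)))) ≈ Add(-1210.8, Mul(2.4260, I))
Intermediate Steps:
P = -5505573 (P = Add(-3, Mul(Add(2288, -3259), Add(3014, 2656))) = Add(-3, Mul(-971, 5670)) = Add(-3, -5505570) = -5505573)
Mul(P, Pow(Add(Function('c')(-13, -70), 4547), -1)) = Mul(-5505573, Pow(Add(Pow(Add(-70, -13), Rational(1, 2)), 4547), -1)) = Mul(-5505573, Pow(Add(Pow(-83, Rational(1, 2)), 4547), -1)) = Mul(-5505573, Pow(Add(Mul(I, Pow(83, Rational(1, 2))), 4547), -1)) = Mul(-5505573, Pow(Add(4547, Mul(I, Pow(83, Rational(1, 2)))), -1))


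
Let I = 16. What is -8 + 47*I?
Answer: 744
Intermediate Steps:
-8 + 47*I = -8 + 47*16 = -8 + 752 = 744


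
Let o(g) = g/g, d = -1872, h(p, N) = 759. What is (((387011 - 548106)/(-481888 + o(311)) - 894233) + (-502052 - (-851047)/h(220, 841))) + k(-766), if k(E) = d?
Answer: -170322938025929/121917411 ≈ -1.3970e+6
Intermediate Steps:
k(E) = -1872
o(g) = 1
(((387011 - 548106)/(-481888 + o(311)) - 894233) + (-502052 - (-851047)/h(220, 841))) + k(-766) = (((387011 - 548106)/(-481888 + 1) - 894233) + (-502052 - (-851047)/759)) - 1872 = ((-161095/(-481887) - 894233) + (-502052 - (-851047)/759)) - 1872 = ((-161095*(-1/481887) - 894233) + (-502052 - 1*(-851047/759))) - 1872 = ((161095/481887 - 894233) + (-502052 + 851047/759)) - 1872 = (-430919096576/481887 - 380206421/759) - 1872 = -170094708632537/121917411 - 1872 = -170322938025929/121917411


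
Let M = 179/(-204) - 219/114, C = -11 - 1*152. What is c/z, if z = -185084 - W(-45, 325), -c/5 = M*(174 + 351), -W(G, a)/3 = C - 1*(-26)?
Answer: -1898225/47931908 ≈ -0.039603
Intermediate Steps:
C = -163 (C = -11 - 152 = -163)
W(G, a) = 411 (W(G, a) = -3*(-163 - 1*(-26)) = -3*(-163 + 26) = -3*(-137) = 411)
M = -10847/3876 (M = 179*(-1/204) - 219*1/114 = -179/204 - 73/38 = -10847/3876 ≈ -2.7985)
c = 9491125/1292 (c = -(-54235)*(174 + 351)/3876 = -(-54235)*525/3876 = -5*(-1898225/1292) = 9491125/1292 ≈ 7346.1)
z = -185495 (z = -185084 - 1*411 = -185084 - 411 = -185495)
c/z = (9491125/1292)/(-185495) = (9491125/1292)*(-1/185495) = -1898225/47931908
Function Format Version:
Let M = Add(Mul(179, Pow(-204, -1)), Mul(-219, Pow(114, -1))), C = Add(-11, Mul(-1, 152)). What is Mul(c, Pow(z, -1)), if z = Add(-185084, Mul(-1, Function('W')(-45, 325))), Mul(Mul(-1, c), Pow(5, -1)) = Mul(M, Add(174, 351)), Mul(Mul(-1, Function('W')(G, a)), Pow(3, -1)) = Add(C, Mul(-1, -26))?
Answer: Rational(-1898225, 47931908) ≈ -0.039603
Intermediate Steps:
C = -163 (C = Add(-11, -152) = -163)
Function('W')(G, a) = 411 (Function('W')(G, a) = Mul(-3, Add(-163, Mul(-1, -26))) = Mul(-3, Add(-163, 26)) = Mul(-3, -137) = 411)
M = Rational(-10847, 3876) (M = Add(Mul(179, Rational(-1, 204)), Mul(-219, Rational(1, 114))) = Add(Rational(-179, 204), Rational(-73, 38)) = Rational(-10847, 3876) ≈ -2.7985)
c = Rational(9491125, 1292) (c = Mul(-5, Mul(Rational(-10847, 3876), Add(174, 351))) = Mul(-5, Mul(Rational(-10847, 3876), 525)) = Mul(-5, Rational(-1898225, 1292)) = Rational(9491125, 1292) ≈ 7346.1)
z = -185495 (z = Add(-185084, Mul(-1, 411)) = Add(-185084, -411) = -185495)
Mul(c, Pow(z, -1)) = Mul(Rational(9491125, 1292), Pow(-185495, -1)) = Mul(Rational(9491125, 1292), Rational(-1, 185495)) = Rational(-1898225, 47931908)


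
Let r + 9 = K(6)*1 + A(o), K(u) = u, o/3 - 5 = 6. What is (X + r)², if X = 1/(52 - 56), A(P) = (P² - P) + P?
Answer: 18861649/16 ≈ 1.1789e+6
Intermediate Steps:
o = 33 (o = 15 + 3*6 = 15 + 18 = 33)
A(P) = P²
X = -¼ (X = 1/(-4) = -¼ ≈ -0.25000)
r = 1086 (r = -9 + (6*1 + 33²) = -9 + (6 + 1089) = -9 + 1095 = 1086)
(X + r)² = (-¼ + 1086)² = (4343/4)² = 18861649/16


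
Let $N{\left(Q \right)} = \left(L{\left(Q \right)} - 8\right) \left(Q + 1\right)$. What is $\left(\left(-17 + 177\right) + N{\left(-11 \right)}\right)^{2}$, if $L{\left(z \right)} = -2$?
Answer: $67600$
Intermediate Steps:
$N{\left(Q \right)} = -10 - 10 Q$ ($N{\left(Q \right)} = \left(-2 - 8\right) \left(Q + 1\right) = - 10 \left(1 + Q\right) = -10 - 10 Q$)
$\left(\left(-17 + 177\right) + N{\left(-11 \right)}\right)^{2} = \left(\left(-17 + 177\right) - -100\right)^{2} = \left(160 + \left(-10 + 110\right)\right)^{2} = \left(160 + 100\right)^{2} = 260^{2} = 67600$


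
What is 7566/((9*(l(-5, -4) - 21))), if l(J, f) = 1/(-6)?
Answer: -5044/127 ≈ -39.717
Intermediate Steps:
l(J, f) = -1/6 (l(J, f) = 1*(-1/6) = -1/6)
7566/((9*(l(-5, -4) - 21))) = 7566/((9*(-1/6 - 21))) = 7566/((9*(-127/6))) = 7566/(-381/2) = 7566*(-2/381) = -5044/127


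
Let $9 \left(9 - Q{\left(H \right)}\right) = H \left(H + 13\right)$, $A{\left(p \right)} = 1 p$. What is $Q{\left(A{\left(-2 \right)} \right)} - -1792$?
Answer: $\frac{16231}{9} \approx 1803.4$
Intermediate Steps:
$A{\left(p \right)} = p$
$Q{\left(H \right)} = 9 - \frac{H \left(13 + H\right)}{9}$ ($Q{\left(H \right)} = 9 - \frac{H \left(H + 13\right)}{9} = 9 - \frac{H \left(13 + H\right)}{9}$)
$Q{\left(A{\left(-2 \right)} \right)} - -1792 = \left(9 - - \frac{26}{9} - \frac{\left(-2\right)^{2}}{9}\right) - -1792 = \left(9 + \frac{26}{9} - \frac{4}{9}\right) + 1792 = \frac{103}{9} + 1792 = \frac{16231}{9}$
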